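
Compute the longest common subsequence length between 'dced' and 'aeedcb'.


DP table for LCS of 'dced' and 'aeedcb':
       a  e  e  d  c  b
    0  0  0  0  0  0  0
  d 0  0  0  0  1  1  1
  c 0  0  0  0  1  2  2
  e 0  0  1  1  1  2  2
  d 0  0  1  1  2  2  2
LCS: 'dc'
LCS length = 2

2


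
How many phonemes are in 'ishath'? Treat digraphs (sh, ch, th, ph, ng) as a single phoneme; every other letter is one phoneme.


Parsing 'ishath' greedily, digraphs first:
  'i' -> vowel phoneme (phonemes so far: 1)
  'sh' -> digraph (1 consonant phoneme) (phonemes so far: 2)
  'a' -> vowel phoneme (phonemes so far: 3)
  'th' -> digraph (1 consonant phoneme) (phonemes so far: 4)
Total phonemes: 4

4


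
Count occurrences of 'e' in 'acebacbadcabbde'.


Scanning 'acebacbadcabbde' for 'e':
  Position 2: 'e' -> MATCH (count: 1)
  Position 14: 'e' -> MATCH (count: 2)
Total occurrences of 'e': 2

2


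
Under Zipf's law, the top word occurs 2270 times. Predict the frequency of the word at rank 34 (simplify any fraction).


Zipf's law: freq(rank) = f1 / rank
f1 = 2270, rank = 34
freq = 2270 / 34
GCD(2270, 34) = 2
Simplified: 1135/17

1135/17


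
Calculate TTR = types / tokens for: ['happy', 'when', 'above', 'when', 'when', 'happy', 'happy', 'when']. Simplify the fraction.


Tokens: 8
Unique types: ('above', 'happy', 'when') = 3
TTR = 3/8
Already in lowest terms.

3/8


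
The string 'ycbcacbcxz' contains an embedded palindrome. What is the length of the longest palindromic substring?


Scanning 'ycbcacbcxz' for palindromic substrings.
Substring at positions 1-7: 'cbcacbc'.
Check: reverse('cbcacbc') = 'cbcacbc' -> palindrome confirmed.
Neighbouring characters ('y' / 'x') break symmetry, so it cannot extend further.
No longer palindromic substring exists; longest length = 7

7


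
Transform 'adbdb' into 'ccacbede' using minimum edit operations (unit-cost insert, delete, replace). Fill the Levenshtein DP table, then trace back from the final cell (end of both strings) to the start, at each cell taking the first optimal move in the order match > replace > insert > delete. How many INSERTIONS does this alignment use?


Edit distance = 5. Backtracking from cell (5, 8) with preference match > replace > insert > delete,
then listing the resulting alignment 'adbdb' -> 'ccacbede' left to right:
  Step 1: insert 'c' [insertion #1]
  Step 2: insert 'c' [insertion #2]
  Step 3: keep 'a'
  Step 4: replace d->c
  Step 5: keep 'b'
  Step 6: insert 'e' [insertion #3]
  Step 7: keep 'd'
  Step 8: replace b->e
Total insertions: 3

3


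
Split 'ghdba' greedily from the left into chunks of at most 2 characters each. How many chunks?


'ghdba' has 5 characters.
Chunking with max size 2:
  Chunk 1: 'gh' (positions 0-1)
  Chunk 2: 'db' (positions 2-3)
  Chunk 3: 'a' (positions 4-4)
Total chunks: ceil(5 / 2) = 3

3


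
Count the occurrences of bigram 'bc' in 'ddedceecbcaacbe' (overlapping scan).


Scanning 'ddedceecbcaacbe' for bigram 'bc':
  Position 0: 'dd' -> no
  Position 1: 'de' -> no
  Position 2: 'ed' -> no
  Position 3: 'dc' -> no
  Position 4: 'ce' -> no
  Position 5: 'ee' -> no
  Position 6: 'ec' -> no
  Position 7: 'cb' -> no
  Position 8: 'bc' -> MATCH
  Position 9: 'ca' -> no
  Position 10: 'aa' -> no
  Position 11: 'ac' -> no
  Position 12: 'cb' -> no
  Position 13: 'be' -> no
Total matches: 1

1


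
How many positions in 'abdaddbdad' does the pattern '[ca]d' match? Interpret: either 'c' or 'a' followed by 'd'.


Pattern: [ca]d means either 'c' or 'a' followed by 'd'.
Scanning 'abdaddbdad' position-by-position:
  Pos 0: window 'ab' -> no
  Pos 1: window 'bd' -> no
  Pos 2: window 'da' -> no
  Pos 3: window 'ad' -> MATCH
  Pos 4: window 'dd' -> no
  Pos 5: window 'db' -> no
  Pos 6: window 'bd' -> no
  Pos 7: window 'da' -> no
  Pos 8: window 'ad' -> MATCH
  Pos 9: window 'd' -> no
Total matches: 2

2


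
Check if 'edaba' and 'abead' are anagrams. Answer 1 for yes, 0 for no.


Sort characters of 'edaba': 'aabde'
Sort characters of 'abead': 'aabde'
Sorted forms match -> they ARE anagrams
Result: 1

1


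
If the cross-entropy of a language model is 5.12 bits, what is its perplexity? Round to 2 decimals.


Perplexity formula: PP = 2^H
H = 5.12
PP = 2^5.12
Decompose: 2^5.12 = 2^5 * 2^0.12
2^5 = 32, 2^0.12 ~ 1.0867349
PP ~ 32 * 1.0867349 = 34.7755168
Rounded to 2 decimals: 34.78

34.78


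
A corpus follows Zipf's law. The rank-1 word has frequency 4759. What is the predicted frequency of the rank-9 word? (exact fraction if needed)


Zipf's law: freq(rank) = f1 / rank
f1 = 4759, rank = 9
freq = 4759 / 9
GCD(4759, 9) = 1
Simplified: 4759/9

4759/9


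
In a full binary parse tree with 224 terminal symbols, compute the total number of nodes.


Leaf nodes (terminals): 224
Internal nodes = n - 1 = 224 - 1 = 223
Total = leaves + internal = 224 + 223 = 447

447


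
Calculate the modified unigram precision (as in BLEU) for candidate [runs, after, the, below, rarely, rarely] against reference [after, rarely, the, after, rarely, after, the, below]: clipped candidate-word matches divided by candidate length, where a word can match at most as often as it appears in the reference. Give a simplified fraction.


Reference word counts: {'after': 3, 'below': 1, 'rarely': 2, 'the': 2}
Checking each candidate word (with clipping):
  'runs' -> not in reference -> no match (matches: 0)
  'after' -> in reference (ref count 3, used 1/3) -> match (matches: 1)
  'the' -> in reference (ref count 2, used 1/2) -> match (matches: 2)
  'below' -> in reference (ref count 1, used 1/1) -> match (matches: 3)
  'rarely' -> in reference (ref count 2, used 1/2) -> match (matches: 4)
  'rarely' -> in reference (ref count 2, used 2/2) -> match (matches: 5)
Clipped matches: 5, Candidate length: 6
Precision = 5/6

5/6


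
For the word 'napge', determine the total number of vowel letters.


Scanning each character of 'napge':
  Position 1: 'n' -> consonant (running count: 0)
  Position 2: 'a' -> vowel (running count: 1)
  Position 3: 'p' -> consonant (running count: 1)
  Position 4: 'g' -> consonant (running count: 1)
  Position 5: 'e' -> vowel (running count: 2)
Total vowels: 2

2


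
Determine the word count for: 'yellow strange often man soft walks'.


Counting words by splitting on spaces:
  Word 1: 'yellow'
  Word 2: 'strange'
  Word 3: 'often'
  Word 4: 'man'
  Word 5: 'soft'
  Word 6: 'walks'
Total words: 6

6


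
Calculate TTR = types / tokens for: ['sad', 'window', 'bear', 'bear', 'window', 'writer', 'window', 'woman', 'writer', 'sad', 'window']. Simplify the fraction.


Tokens: 11
Unique types: ('bear', 'sad', 'window', 'woman', 'writer') = 5
TTR = 5/11
Already in lowest terms.

5/11


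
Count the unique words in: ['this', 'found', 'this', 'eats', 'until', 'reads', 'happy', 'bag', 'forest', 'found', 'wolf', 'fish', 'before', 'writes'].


Listing all tokens and tracking unique types:
  Token 1: 'this' -> NEW (unique so far: 1)
  Token 2: 'found' -> NEW (unique so far: 2)
  Token 3: 'this' -> duplicate (unique so far: 2)
  Token 4: 'eats' -> NEW (unique so far: 3)
  Token 5: 'until' -> NEW (unique so far: 4)
  Token 6: 'reads' -> NEW (unique so far: 5)
  Token 7: 'happy' -> NEW (unique so far: 6)
  Token 8: 'bag' -> NEW (unique so far: 7)
  Token 9: 'forest' -> NEW (unique so far: 8)
  Token 10: 'found' -> duplicate (unique so far: 8)
  Token 11: 'wolf' -> NEW (unique so far: 9)
  Token 12: 'fish' -> NEW (unique so far: 10)
  Token 13: 'before' -> NEW (unique so far: 11)
  Token 14: 'writes' -> NEW (unique so far: 12)
Unique types: ('bag', 'before', 'eats', 'fish', 'forest', 'found', 'happy', 'reads', 'this', 'until', 'wolf', 'writes')
Vocabulary size: 12

12


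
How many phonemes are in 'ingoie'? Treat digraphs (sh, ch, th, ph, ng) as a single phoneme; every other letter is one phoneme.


Parsing 'ingoie' greedily, digraphs first:
  'i' -> vowel phoneme (phonemes so far: 1)
  'ng' -> digraph (1 consonant phoneme) (phonemes so far: 2)
  'o' -> vowel phoneme (phonemes so far: 3)
  'i' -> vowel phoneme (phonemes so far: 4)
  'e' -> vowel phoneme (phonemes so far: 5)
Total phonemes: 5

5


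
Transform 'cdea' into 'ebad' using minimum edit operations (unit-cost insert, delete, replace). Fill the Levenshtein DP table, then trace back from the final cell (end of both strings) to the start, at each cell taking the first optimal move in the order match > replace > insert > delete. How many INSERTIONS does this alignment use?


Edit distance = 4. Backtracking from cell (4, 4) with preference match > replace > insert > delete,
then listing the resulting alignment 'cdea' -> 'ebad' left to right:
  Step 1: replace c->e
  Step 2: replace d->b
  Step 3: replace e->a
  Step 4: replace a->d
Total insertions: 0

0


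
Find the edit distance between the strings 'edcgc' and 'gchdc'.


Building DP table for s1='edcgc' (len 5) and s2='gchdc' (len 5):
       g  c  h  d  c
    0  1  2  3  4  5
  e 1  1  2  3  4  5
  d 2  2  2  3  3  4
  c 3  3  2  3  4  3
  g 4  3  3  3  4  4
  c 5  4  3  4  4  4
Edit distance = dp[5][5] = 4

4


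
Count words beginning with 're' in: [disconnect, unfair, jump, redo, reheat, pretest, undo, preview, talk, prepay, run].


Checking each word for prefix 're':
  'disconnect' -> no (count: 0)
  'unfair' -> no (count: 0)
  'jump' -> no (count: 0)
  'redo' -> YES, starts with 're' (count: 1)
  'reheat' -> YES, starts with 're' (count: 2)
  'pretest' -> no (count: 2)
  'undo' -> no (count: 2)
  'preview' -> no (count: 2)
  'talk' -> no (count: 2)
  'prepay' -> no (count: 2)
  'run' -> no (count: 2)
Total with prefix 're': 2

2


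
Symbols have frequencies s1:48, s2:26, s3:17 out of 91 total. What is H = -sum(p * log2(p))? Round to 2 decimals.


Computing entropy H = -sum(p_i * log2(p_i)):
  s1: p = 48/91 = 0.5275, -p*log2(p) = 0.4868
  s2: p = 26/91 = 0.2857, -p*log2(p) = 0.5164
  s3: p = 17/91 = 0.1868, -p*log2(p) = 0.4521
H = sum of terms = 1.4553
Rounded to 2 decimals: 1.46

1.46


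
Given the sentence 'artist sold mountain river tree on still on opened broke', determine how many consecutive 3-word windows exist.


Word trigrams from [10] words:
  Trigram 1: (artist sold mountain)
  Trigram 2: (sold mountain river)
  Trigram 3: (mountain river tree)
  Trigram 4: (river tree on)
  Trigram 5: (tree on still)
  Trigram 6: (on still on)
  Trigram 7: (still on opened)
  Trigram 8: (on opened broke)
Total word trigrams: 10 - 2 = 8

8


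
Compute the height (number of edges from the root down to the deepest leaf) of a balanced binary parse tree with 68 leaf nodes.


In a balanced binary tree with n leaves the deepest leaf is ceil(log2(n)) edges below the root.
log2(68) = 6.0875
ceil(6.0875) = 7
height (edges) = 7

7


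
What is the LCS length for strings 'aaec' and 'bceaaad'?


DP table for LCS of 'aaec' and 'bceaaad':
       b  c  e  a  a  a  d
    0  0  0  0  0  0  0  0
  a 0  0  0  0  1  1  1  1
  a 0  0  0  0  1  2  2  2
  e 0  0  0  1  1  2  2  2
  c 0  0  1  1  1  2  2  2
LCS: 'aa'
LCS length = 2

2


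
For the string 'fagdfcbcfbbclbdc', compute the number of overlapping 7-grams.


String 'fagdfcbcfbbclbdc' has length L = 16.
Number of overlapping n-grams = L - n + 1
Substituting: 16 - 7 + 1 = 10

10


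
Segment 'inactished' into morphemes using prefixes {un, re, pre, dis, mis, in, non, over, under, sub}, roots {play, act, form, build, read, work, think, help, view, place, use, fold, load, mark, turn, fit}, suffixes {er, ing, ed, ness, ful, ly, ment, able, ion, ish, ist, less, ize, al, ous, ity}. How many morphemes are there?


Segmenting 'inactished' against the inventory:
  'in' -> prefix (morpheme 1)
  'act' -> root (morpheme 2)
  'ish' -> suffix (morpheme 3)
  'ed' -> suffix (morpheme 4)
Total morphemes: 4

4


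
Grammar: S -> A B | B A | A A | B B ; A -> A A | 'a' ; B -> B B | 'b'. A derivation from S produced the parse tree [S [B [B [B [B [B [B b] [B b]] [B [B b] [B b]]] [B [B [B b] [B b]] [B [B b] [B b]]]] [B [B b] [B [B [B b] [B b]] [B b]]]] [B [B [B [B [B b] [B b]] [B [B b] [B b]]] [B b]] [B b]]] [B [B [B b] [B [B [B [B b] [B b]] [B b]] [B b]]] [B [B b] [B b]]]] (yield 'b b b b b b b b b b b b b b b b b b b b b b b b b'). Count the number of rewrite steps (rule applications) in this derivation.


Every bracketed nonterminal node [X ...] in the tree is produced by exactly one rule application.
Reading the tree off as a leftmost derivation:
  Step 1: S  =>  B B   (applied S -> B B)
  Step 2: B B  =>  B B B   (applied B -> B B)
  Step 3: B B B  =>  B B B B   (applied B -> B B)
  Step 4: B B B B  =>  B B B B B   (applied B -> B B)
  Step 5: B B B B B  =>  B B B B B B   (applied B -> B B)
  Step 6: B B B B B B  =>  B B B B B B B   (applied B -> B B)
  Step 7: B B B B B B B  =>  b B B B B B B   (applied B -> b)
  Step 8: b B B B B B B  =>  b b B B B B B   (applied B -> b)
  Step 9: b b B B B B B  =>  b b B B B B B B   (applied B -> B B)
  Step 10: b b B B B B B B  =>  b b b B B B B B   (applied B -> b)
  Step 11: b b b B B B B B  =>  b b b b B B B B   (applied B -> b)
  Step 12: b b b b B B B B  =>  b b b b B B B B B   (applied B -> B B)
  Step 13: b b b b B B B B B  =>  b b b b B B B B B B   (applied B -> B B)
  Step 14: b b b b B B B B B B  =>  b b b b b B B B B B   (applied B -> b)
  Step 15: b b b b b B B B B B  =>  b b b b b b B B B B   (applied B -> b)
  Step 16: b b b b b b B B B B  =>  b b b b b b B B B B B   (applied B -> B B)
  Step 17: b b b b b b B B B B B  =>  b b b b b b b B B B B   (applied B -> b)
  Step 18: b b b b b b b B B B B  =>  b b b b b b b b B B B   (applied B -> b)
  Step 19: b b b b b b b b B B B  =>  b b b b b b b b B B B B   (applied B -> B B)
  Step 20: b b b b b b b b B B B B  =>  b b b b b b b b b B B B   (applied B -> b)
  Step 21: b b b b b b b b b B B B  =>  b b b b b b b b b B B B B   (applied B -> B B)
  Step 22: b b b b b b b b b B B B B  =>  b b b b b b b b b B B B B B   (applied B -> B B)
  Step 23: b b b b b b b b b B B B B B  =>  b b b b b b b b b b B B B B   (applied B -> b)
  Step 24: b b b b b b b b b b B B B B  =>  b b b b b b b b b b b B B B   (applied B -> b)
  Step 25: b b b b b b b b b b b B B B  =>  b b b b b b b b b b b b B B   (applied B -> b)
  Step 26: b b b b b b b b b b b b B B  =>  b b b b b b b b b b b b B B B   (applied B -> B B)
  Step 27: b b b b b b b b b b b b B B B  =>  b b b b b b b b b b b b B B B B   (applied B -> B B)
  Step 28: b b b b b b b b b b b b B B B B  =>  b b b b b b b b b b b b B B B B B   (applied B -> B B)
  Step 29: b b b b b b b b b b b b B B B B B  =>  b b b b b b b b b b b b B B B B B B   (applied B -> B B)
  Step 30: b b b b b b b b b b b b B B B B B B  =>  b b b b b b b b b b b b b B B B B B   (applied B -> b)
  Step 31: b b b b b b b b b b b b b B B B B B  =>  b b b b b b b b b b b b b b B B B B   (applied B -> b)
  Step 32: b b b b b b b b b b b b b b B B B B  =>  b b b b b b b b b b b b b b B B B B B   (applied B -> B B)
  Step 33: b b b b b b b b b b b b b b B B B B B  =>  b b b b b b b b b b b b b b b B B B B   (applied B -> b)
  Step 34: b b b b b b b b b b b b b b b B B B B  =>  b b b b b b b b b b b b b b b b B B B   (applied B -> b)
  Step 35: b b b b b b b b b b b b b b b b B B B  =>  b b b b b b b b b b b b b b b b b B B   (applied B -> b)
  Step 36: b b b b b b b b b b b b b b b b b B B  =>  b b b b b b b b b b b b b b b b b b B   (applied B -> b)
  Step 37: b b b b b b b b b b b b b b b b b b B  =>  b b b b b b b b b b b b b b b b b b B B   (applied B -> B B)
  Step 38: b b b b b b b b b b b b b b b b b b B B  =>  b b b b b b b b b b b b b b b b b b B B B   (applied B -> B B)
  Step 39: b b b b b b b b b b b b b b b b b b B B B  =>  b b b b b b b b b b b b b b b b b b b B B   (applied B -> b)
  Step 40: b b b b b b b b b b b b b b b b b b b B B  =>  b b b b b b b b b b b b b b b b b b b B B B   (applied B -> B B)
  Step 41: b b b b b b b b b b b b b b b b b b b B B B  =>  b b b b b b b b b b b b b b b b b b b B B B B   (applied B -> B B)
  Step 42: b b b b b b b b b b b b b b b b b b b B B B B  =>  b b b b b b b b b b b b b b b b b b b B B B B B   (applied B -> B B)
  Step 43: b b b b b b b b b b b b b b b b b b b B B B B B  =>  b b b b b b b b b b b b b b b b b b b b B B B B   (applied B -> b)
  Step 44: b b b b b b b b b b b b b b b b b b b b B B B B  =>  b b b b b b b b b b b b b b b b b b b b b B B B   (applied B -> b)
  Step 45: b b b b b b b b b b b b b b b b b b b b b B B B  =>  b b b b b b b b b b b b b b b b b b b b b b B B   (applied B -> b)
  Step 46: b b b b b b b b b b b b b b b b b b b b b b B B  =>  b b b b b b b b b b b b b b b b b b b b b b b B   (applied B -> b)
  Step 47: b b b b b b b b b b b b b b b b b b b b b b b B  =>  b b b b b b b b b b b b b b b b b b b b b b b B B   (applied B -> B B)
  Step 48: b b b b b b b b b b b b b b b b b b b b b b b B B  =>  b b b b b b b b b b b b b b b b b b b b b b b b B   (applied B -> b)
  Step 49: b b b b b b b b b b b b b b b b b b b b b b b b B  =>  b b b b b b b b b b b b b b b b b b b b b b b b b   (applied B -> b)
Final yield: b b b b b b b b b b b b b b b b b b b b b b b b b
Total rewrite steps: 49

49


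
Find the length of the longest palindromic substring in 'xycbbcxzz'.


Scanning 'xycbbcxzz' for palindromic substrings.
Substring at positions 2-5: 'cbbc'.
Check: reverse('cbbc') = 'cbbc' -> palindrome confirmed.
Neighbouring characters ('y' / 'x') break symmetry, so it cannot extend further.
No longer palindromic substring exists; longest length = 4

4


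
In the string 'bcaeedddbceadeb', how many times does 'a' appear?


Scanning 'bcaeedddbceadeb' for 'a':
  Position 2: 'a' -> MATCH (count: 1)
  Position 11: 'a' -> MATCH (count: 2)
Total occurrences of 'a': 2

2


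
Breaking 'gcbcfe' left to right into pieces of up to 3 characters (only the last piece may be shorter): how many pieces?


'gcbcfe' has 6 characters.
Chunking with max size 3:
  Chunk 1: 'gcb' (positions 0-2)
  Chunk 2: 'cfe' (positions 3-5)
Total chunks: ceil(6 / 3) = 2

2


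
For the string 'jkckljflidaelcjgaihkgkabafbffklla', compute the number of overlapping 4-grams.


String 'jkckljflidaelcjgaihkgkabafbffklla' has length L = 33.
Number of overlapping n-grams = L - n + 1
Substituting: 33 - 4 + 1 = 30

30


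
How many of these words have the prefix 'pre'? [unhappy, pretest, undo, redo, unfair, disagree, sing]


Checking each word for prefix 'pre':
  'unhappy' -> no (count: 0)
  'pretest' -> YES, starts with 'pre' (count: 1)
  'undo' -> no (count: 1)
  'redo' -> no (count: 1)
  'unfair' -> no (count: 1)
  'disagree' -> no (count: 1)
  'sing' -> no (count: 1)
Total with prefix 'pre': 1

1


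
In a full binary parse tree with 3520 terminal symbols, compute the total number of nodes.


Leaf nodes (terminals): 3520
Internal nodes = n - 1 = 3520 - 1 = 3519
Total = leaves + internal = 3520 + 3519 = 7039

7039


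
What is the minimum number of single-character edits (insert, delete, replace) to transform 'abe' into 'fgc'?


Building DP table for s1='abe' (len 3) and s2='fgc' (len 3):
       f  g  c
    0  1  2  3
  a 1  1  2  3
  b 2  2  2  3
  e 3  3  3  3
Edit distance = dp[3][3] = 3

3


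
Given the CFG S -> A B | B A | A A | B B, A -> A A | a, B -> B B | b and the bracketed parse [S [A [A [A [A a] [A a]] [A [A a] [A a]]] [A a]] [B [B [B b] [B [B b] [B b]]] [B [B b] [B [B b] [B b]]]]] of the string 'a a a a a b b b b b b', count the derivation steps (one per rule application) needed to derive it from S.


Every bracketed nonterminal node [X ...] in the tree is produced by exactly one rule application.
Reading the tree off as a leftmost derivation:
  Step 1: S  =>  A B   (applied S -> A B)
  Step 2: A B  =>  A A B   (applied A -> A A)
  Step 3: A A B  =>  A A A B   (applied A -> A A)
  Step 4: A A A B  =>  A A A A B   (applied A -> A A)
  Step 5: A A A A B  =>  a A A A B   (applied A -> a)
  Step 6: a A A A B  =>  a a A A B   (applied A -> a)
  Step 7: a a A A B  =>  a a A A A B   (applied A -> A A)
  Step 8: a a A A A B  =>  a a a A A B   (applied A -> a)
  Step 9: a a a A A B  =>  a a a a A B   (applied A -> a)
  Step 10: a a a a A B  =>  a a a a a B   (applied A -> a)
  Step 11: a a a a a B  =>  a a a a a B B   (applied B -> B B)
  Step 12: a a a a a B B  =>  a a a a a B B B   (applied B -> B B)
  Step 13: a a a a a B B B  =>  a a a a a b B B   (applied B -> b)
  Step 14: a a a a a b B B  =>  a a a a a b B B B   (applied B -> B B)
  Step 15: a a a a a b B B B  =>  a a a a a b b B B   (applied B -> b)
  Step 16: a a a a a b b B B  =>  a a a a a b b b B   (applied B -> b)
  Step 17: a a a a a b b b B  =>  a a a a a b b b B B   (applied B -> B B)
  Step 18: a a a a a b b b B B  =>  a a a a a b b b b B   (applied B -> b)
  Step 19: a a a a a b b b b B  =>  a a a a a b b b b B B   (applied B -> B B)
  Step 20: a a a a a b b b b B B  =>  a a a a a b b b b b B   (applied B -> b)
  Step 21: a a a a a b b b b b B  =>  a a a a a b b b b b b   (applied B -> b)
Final yield: a a a a a b b b b b b
Total rewrite steps: 21

21


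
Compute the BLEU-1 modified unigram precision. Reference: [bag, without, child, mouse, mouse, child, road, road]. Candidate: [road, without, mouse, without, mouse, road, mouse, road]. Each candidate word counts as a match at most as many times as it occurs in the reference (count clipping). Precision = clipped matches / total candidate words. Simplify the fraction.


Reference word counts: {'bag': 1, 'child': 2, 'mouse': 2, 'road': 2, 'without': 1}
Checking each candidate word (with clipping):
  'road' -> in reference (ref count 2, used 1/2) -> match (matches: 1)
  'without' -> in reference (ref count 1, used 1/1) -> match (matches: 2)
  'mouse' -> in reference (ref count 2, used 1/2) -> match (matches: 3)
  'without' -> ref count 1 already used up (1/1) -> clipped, no match (matches: 3)
  'mouse' -> in reference (ref count 2, used 2/2) -> match (matches: 4)
  'road' -> in reference (ref count 2, used 2/2) -> match (matches: 5)
  'mouse' -> ref count 2 already used up (2/2) -> clipped, no match (matches: 5)
  'road' -> ref count 2 already used up (2/2) -> clipped, no match (matches: 5)
Clipped matches: 5, Candidate length: 8
Precision = 5/8

5/8


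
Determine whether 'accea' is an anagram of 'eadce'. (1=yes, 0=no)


Sort characters of 'accea': 'aacce'
Sort characters of 'eadce': 'acdee'
Sorted forms differ -> they are NOT anagrams
Result: 0

0


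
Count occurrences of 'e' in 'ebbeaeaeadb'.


Scanning 'ebbeaeaeadb' for 'e':
  Position 0: 'e' -> MATCH (count: 1)
  Position 3: 'e' -> MATCH (count: 2)
  Position 5: 'e' -> MATCH (count: 3)
  Position 7: 'e' -> MATCH (count: 4)
Total occurrences of 'e': 4

4


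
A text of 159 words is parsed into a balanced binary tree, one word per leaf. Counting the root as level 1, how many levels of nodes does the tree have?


In a balanced binary tree with n leaves the deepest leaf is ceil(log2(n)) edges below the root,
so counting node levels inclusive of root and leaves gives ceil(log2(n)) + 1 levels.
log2(159) = 7.3129
ceil(7.3129) = 8
levels = 8 + 1 = 9

9


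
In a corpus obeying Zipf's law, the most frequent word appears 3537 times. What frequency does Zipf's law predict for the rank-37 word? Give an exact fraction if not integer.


Zipf's law: freq(rank) = f1 / rank
f1 = 3537, rank = 37
freq = 3537 / 37
GCD(3537, 37) = 1
Simplified: 3537/37

3537/37


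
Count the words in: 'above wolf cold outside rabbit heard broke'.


Counting words by splitting on spaces:
  Word 1: 'above'
  Word 2: 'wolf'
  Word 3: 'cold'
  Word 4: 'outside'
  Word 5: 'rabbit'
  Word 6: 'heard'
  Word 7: 'broke'
Total words: 7

7


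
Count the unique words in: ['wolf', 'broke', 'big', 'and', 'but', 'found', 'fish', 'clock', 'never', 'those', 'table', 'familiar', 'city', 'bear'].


Listing all tokens and tracking unique types:
  Token 1: 'wolf' -> NEW (unique so far: 1)
  Token 2: 'broke' -> NEW (unique so far: 2)
  Token 3: 'big' -> NEW (unique so far: 3)
  Token 4: 'and' -> NEW (unique so far: 4)
  Token 5: 'but' -> NEW (unique so far: 5)
  Token 6: 'found' -> NEW (unique so far: 6)
  Token 7: 'fish' -> NEW (unique so far: 7)
  Token 8: 'clock' -> NEW (unique so far: 8)
  Token 9: 'never' -> NEW (unique so far: 9)
  Token 10: 'those' -> NEW (unique so far: 10)
  Token 11: 'table' -> NEW (unique so far: 11)
  Token 12: 'familiar' -> NEW (unique so far: 12)
  Token 13: 'city' -> NEW (unique so far: 13)
  Token 14: 'bear' -> NEW (unique so far: 14)
Unique types: ('and', 'bear', 'big', 'broke', 'but', 'city', 'clock', 'familiar', 'fish', 'found', 'never', 'table', 'those', 'wolf')
Vocabulary size: 14

14


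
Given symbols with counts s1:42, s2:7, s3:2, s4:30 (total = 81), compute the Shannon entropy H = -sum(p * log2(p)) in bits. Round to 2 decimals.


Computing entropy H = -sum(p_i * log2(p_i)):
  s1: p = 42/81 = 0.5185, -p*log2(p) = 0.4913
  s2: p = 7/81 = 0.0864, -p*log2(p) = 0.3053
  s3: p = 2/81 = 0.0247, -p*log2(p) = 0.1318
  s4: p = 30/81 = 0.3704, -p*log2(p) = 0.5307
H = sum of terms = 1.4591
Rounded to 2 decimals: 1.46

1.46


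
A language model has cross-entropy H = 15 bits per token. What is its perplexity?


Perplexity formula: PP = 2^H
H = 15
PP = 2^15
PP = 2^15 = 32768

32768


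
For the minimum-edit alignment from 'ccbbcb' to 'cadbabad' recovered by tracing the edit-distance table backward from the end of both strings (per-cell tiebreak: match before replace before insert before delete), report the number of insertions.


Edit distance = 5. Backtracking from cell (6, 8) with preference match > replace > insert > delete,
then listing the resulting alignment 'ccbbcb' -> 'cadbabad' left to right:
  Step 1: keep 'c'
  Step 2: insert 'a' [insertion #1]
  Step 3: replace c->d
  Step 4: keep 'b'
  Step 5: insert 'a' [insertion #2]
  Step 6: keep 'b'
  Step 7: replace c->a
  Step 8: replace b->d
Total insertions: 2

2


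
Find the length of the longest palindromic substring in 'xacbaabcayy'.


Scanning 'xacbaabcayy' for palindromic substrings.
Substring at positions 1-8: 'acbaabca'.
Check: reverse('acbaabca') = 'acbaabca' -> palindrome confirmed.
Neighbouring characters ('x' / 'y') break symmetry, so it cannot extend further.
No longer palindromic substring exists; longest length = 8

8


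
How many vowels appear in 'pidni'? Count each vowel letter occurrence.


Scanning each character of 'pidni':
  Position 1: 'p' -> consonant (running count: 0)
  Position 2: 'i' -> vowel (running count: 1)
  Position 3: 'd' -> consonant (running count: 1)
  Position 4: 'n' -> consonant (running count: 1)
  Position 5: 'i' -> vowel (running count: 2)
Total vowels: 2

2


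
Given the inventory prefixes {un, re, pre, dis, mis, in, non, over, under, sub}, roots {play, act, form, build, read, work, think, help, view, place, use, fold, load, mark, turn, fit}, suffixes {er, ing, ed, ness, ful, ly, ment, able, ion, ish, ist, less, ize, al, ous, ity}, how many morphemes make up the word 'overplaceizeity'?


Segmenting 'overplaceizeity' against the inventory:
  'over' -> prefix (morpheme 1)
  'place' -> root (morpheme 2)
  'ize' -> suffix (morpheme 3)
  'ity' -> suffix (morpheme 4)
Total morphemes: 4

4


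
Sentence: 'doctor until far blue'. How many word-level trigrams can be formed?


Word trigrams from [4] words:
  Trigram 1: (doctor until far)
  Trigram 2: (until far blue)
Total word trigrams: 4 - 2 = 2

2


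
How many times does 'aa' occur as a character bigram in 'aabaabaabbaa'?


Scanning 'aabaabaabbaa' for bigram 'aa':
  Position 0: 'aa' -> MATCH
  Position 1: 'ab' -> no
  Position 2: 'ba' -> no
  Position 3: 'aa' -> MATCH
  Position 4: 'ab' -> no
  Position 5: 'ba' -> no
  Position 6: 'aa' -> MATCH
  Position 7: 'ab' -> no
  Position 8: 'bb' -> no
  Position 9: 'ba' -> no
  Position 10: 'aa' -> MATCH
Total matches: 4

4


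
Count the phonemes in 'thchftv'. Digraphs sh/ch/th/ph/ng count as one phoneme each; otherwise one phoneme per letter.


Parsing 'thchftv' greedily, digraphs first:
  'th' -> digraph (1 consonant phoneme) (phonemes so far: 1)
  'ch' -> digraph (1 consonant phoneme) (phonemes so far: 2)
  'f' -> consonant phoneme (phonemes so far: 3)
  't' -> consonant phoneme (phonemes so far: 4)
  'v' -> consonant phoneme (phonemes so far: 5)
Total phonemes: 5

5


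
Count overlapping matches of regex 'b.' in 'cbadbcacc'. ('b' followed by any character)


Pattern: b. means 'b' followed by any character.
Scanning 'cbadbcacc' position-by-position:
  Pos 0: window 'cb' -> no
  Pos 1: window 'ba' -> MATCH
  Pos 2: window 'ad' -> no
  Pos 3: window 'db' -> no
  Pos 4: window 'bc' -> MATCH
  Pos 5: window 'ca' -> no
  Pos 6: window 'ac' -> no
  Pos 7: window 'cc' -> no
  Pos 8: window 'c' -> no
Total matches: 2

2


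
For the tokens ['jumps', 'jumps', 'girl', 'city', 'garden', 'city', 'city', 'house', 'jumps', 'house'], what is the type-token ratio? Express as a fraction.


Tokens: 10
Unique types: ('city', 'garden', 'girl', 'house', 'jumps') = 5
TTR = 5/10
Simplify: divide both by 5 -> 1/2
TTR = 1/2

1/2


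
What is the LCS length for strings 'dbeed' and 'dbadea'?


DP table for LCS of 'dbeed' and 'dbadea':
       d  b  a  d  e  a
    0  0  0  0  0  0  0
  d 0  1  1  1  1  1  1
  b 0  1  2  2  2  2  2
  e 0  1  2  2  2  3  3
  e 0  1  2  2  2  3  3
  d 0  1  2  2  3  3  3
LCS: 'dbe'
LCS length = 3

3


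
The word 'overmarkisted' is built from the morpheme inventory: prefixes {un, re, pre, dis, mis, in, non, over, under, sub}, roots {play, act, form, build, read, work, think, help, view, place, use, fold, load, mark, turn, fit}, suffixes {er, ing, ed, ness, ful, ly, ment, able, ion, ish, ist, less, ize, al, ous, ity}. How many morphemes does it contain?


Segmenting 'overmarkisted' against the inventory:
  'over' -> prefix (morpheme 1)
  'mark' -> root (morpheme 2)
  'ist' -> suffix (morpheme 3)
  'ed' -> suffix (morpheme 4)
Total morphemes: 4

4


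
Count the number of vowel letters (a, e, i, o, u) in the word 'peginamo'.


Scanning each character of 'peginamo':
  Position 1: 'p' -> consonant (running count: 0)
  Position 2: 'e' -> vowel (running count: 1)
  Position 3: 'g' -> consonant (running count: 1)
  Position 4: 'i' -> vowel (running count: 2)
  Position 5: 'n' -> consonant (running count: 2)
  Position 6: 'a' -> vowel (running count: 3)
  Position 7: 'm' -> consonant (running count: 3)
  Position 8: 'o' -> vowel (running count: 4)
Total vowels: 4

4


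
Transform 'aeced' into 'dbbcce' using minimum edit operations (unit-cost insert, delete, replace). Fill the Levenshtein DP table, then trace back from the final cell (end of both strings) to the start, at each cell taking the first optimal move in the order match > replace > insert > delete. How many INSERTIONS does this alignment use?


Edit distance = 5. Backtracking from cell (5, 6) with preference match > replace > insert > delete,
then listing the resulting alignment 'aeced' -> 'dbbcce' left to right:
  Step 1: insert 'd' [insertion #1]
  Step 2: replace a->b
  Step 3: replace e->b
  Step 4: keep 'c'
  Step 5: replace e->c
  Step 6: replace d->e
Total insertions: 1

1


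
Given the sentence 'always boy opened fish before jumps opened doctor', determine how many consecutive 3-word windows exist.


Word trigrams from [8] words:
  Trigram 1: (always boy opened)
  Trigram 2: (boy opened fish)
  Trigram 3: (opened fish before)
  Trigram 4: (fish before jumps)
  Trigram 5: (before jumps opened)
  Trigram 6: (jumps opened doctor)
Total word trigrams: 8 - 2 = 6

6


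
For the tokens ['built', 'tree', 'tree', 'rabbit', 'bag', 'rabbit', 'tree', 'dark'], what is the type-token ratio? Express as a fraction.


Tokens: 8
Unique types: ('bag', 'built', 'dark', 'rabbit', 'tree') = 5
TTR = 5/8
Already in lowest terms.

5/8


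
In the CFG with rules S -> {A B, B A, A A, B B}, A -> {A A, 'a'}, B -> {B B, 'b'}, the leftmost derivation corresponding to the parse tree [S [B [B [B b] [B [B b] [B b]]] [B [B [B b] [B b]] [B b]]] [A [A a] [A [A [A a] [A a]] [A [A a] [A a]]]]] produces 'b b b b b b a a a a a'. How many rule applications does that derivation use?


Every bracketed nonterminal node [X ...] in the tree is produced by exactly one rule application.
Reading the tree off as a leftmost derivation:
  Step 1: S  =>  B A   (applied S -> B A)
  Step 2: B A  =>  B B A   (applied B -> B B)
  Step 3: B B A  =>  B B B A   (applied B -> B B)
  Step 4: B B B A  =>  b B B A   (applied B -> b)
  Step 5: b B B A  =>  b B B B A   (applied B -> B B)
  Step 6: b B B B A  =>  b b B B A   (applied B -> b)
  Step 7: b b B B A  =>  b b b B A   (applied B -> b)
  Step 8: b b b B A  =>  b b b B B A   (applied B -> B B)
  Step 9: b b b B B A  =>  b b b B B B A   (applied B -> B B)
  Step 10: b b b B B B A  =>  b b b b B B A   (applied B -> b)
  Step 11: b b b b B B A  =>  b b b b b B A   (applied B -> b)
  Step 12: b b b b b B A  =>  b b b b b b A   (applied B -> b)
  Step 13: b b b b b b A  =>  b b b b b b A A   (applied A -> A A)
  Step 14: b b b b b b A A  =>  b b b b b b a A   (applied A -> a)
  Step 15: b b b b b b a A  =>  b b b b b b a A A   (applied A -> A A)
  Step 16: b b b b b b a A A  =>  b b b b b b a A A A   (applied A -> A A)
  Step 17: b b b b b b a A A A  =>  b b b b b b a a A A   (applied A -> a)
  Step 18: b b b b b b a a A A  =>  b b b b b b a a a A   (applied A -> a)
  Step 19: b b b b b b a a a A  =>  b b b b b b a a a A A   (applied A -> A A)
  Step 20: b b b b b b a a a A A  =>  b b b b b b a a a a A   (applied A -> a)
  Step 21: b b b b b b a a a a A  =>  b b b b b b a a a a a   (applied A -> a)
Final yield: b b b b b b a a a a a
Total rewrite steps: 21

21


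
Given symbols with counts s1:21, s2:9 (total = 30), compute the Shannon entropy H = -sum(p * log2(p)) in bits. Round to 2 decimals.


Computing entropy H = -sum(p_i * log2(p_i)):
  s1: p = 21/30 = 0.7000, -p*log2(p) = 0.3602
  s2: p = 9/30 = 0.3000, -p*log2(p) = 0.5211
H = sum of terms = 0.8813
Rounded to 2 decimals: 0.88

0.88


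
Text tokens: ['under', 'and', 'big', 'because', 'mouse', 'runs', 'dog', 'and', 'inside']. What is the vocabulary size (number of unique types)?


Listing all tokens and tracking unique types:
  Token 1: 'under' -> NEW (unique so far: 1)
  Token 2: 'and' -> NEW (unique so far: 2)
  Token 3: 'big' -> NEW (unique so far: 3)
  Token 4: 'because' -> NEW (unique so far: 4)
  Token 5: 'mouse' -> NEW (unique so far: 5)
  Token 6: 'runs' -> NEW (unique so far: 6)
  Token 7: 'dog' -> NEW (unique so far: 7)
  Token 8: 'and' -> duplicate (unique so far: 7)
  Token 9: 'inside' -> NEW (unique so far: 8)
Unique types: ('and', 'because', 'big', 'dog', 'inside', 'mouse', 'runs', 'under')
Vocabulary size: 8

8


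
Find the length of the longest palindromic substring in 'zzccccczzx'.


Scanning 'zzccccczzx' for palindromic substrings.
Substring at positions 0-8: 'zzccccczz'.
Check: reverse('zzccccczz') = 'zzccccczz' -> palindrome confirmed.
Neighbouring characters ('-' / 'x') break symmetry, so it cannot extend further.
No longer palindromic substring exists; longest length = 9

9


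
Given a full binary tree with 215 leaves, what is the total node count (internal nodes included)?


Leaf nodes (terminals): 215
Internal nodes = n - 1 = 215 - 1 = 214
Total = leaves + internal = 215 + 214 = 429

429


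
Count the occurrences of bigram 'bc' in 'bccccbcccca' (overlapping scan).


Scanning 'bccccbcccca' for bigram 'bc':
  Position 0: 'bc' -> MATCH
  Position 1: 'cc' -> no
  Position 2: 'cc' -> no
  Position 3: 'cc' -> no
  Position 4: 'cb' -> no
  Position 5: 'bc' -> MATCH
  Position 6: 'cc' -> no
  Position 7: 'cc' -> no
  Position 8: 'cc' -> no
  Position 9: 'ca' -> no
Total matches: 2

2


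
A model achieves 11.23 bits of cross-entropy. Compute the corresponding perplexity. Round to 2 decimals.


Perplexity formula: PP = 2^H
H = 11.23
PP = 2^11.23
Decompose: 2^11.23 = 2^11 * 2^0.23
2^11 = 2048, 2^0.23 ~ 1.1728349
PP ~ 2048 * 1.1728349 = 2401.9658752
Rounded to 2 decimals: 2401.97

2401.97


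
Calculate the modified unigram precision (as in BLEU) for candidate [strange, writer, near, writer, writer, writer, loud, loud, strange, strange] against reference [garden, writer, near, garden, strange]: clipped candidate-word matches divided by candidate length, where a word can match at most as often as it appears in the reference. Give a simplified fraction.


Reference word counts: {'garden': 2, 'near': 1, 'strange': 1, 'writer': 1}
Checking each candidate word (with clipping):
  'strange' -> in reference (ref count 1, used 1/1) -> match (matches: 1)
  'writer' -> in reference (ref count 1, used 1/1) -> match (matches: 2)
  'near' -> in reference (ref count 1, used 1/1) -> match (matches: 3)
  'writer' -> ref count 1 already used up (1/1) -> clipped, no match (matches: 3)
  'writer' -> ref count 1 already used up (1/1) -> clipped, no match (matches: 3)
  'writer' -> ref count 1 already used up (1/1) -> clipped, no match (matches: 3)
  'loud' -> not in reference -> no match (matches: 3)
  'loud' -> not in reference -> no match (matches: 3)
  'strange' -> ref count 1 already used up (1/1) -> clipped, no match (matches: 3)
  'strange' -> ref count 1 already used up (1/1) -> clipped, no match (matches: 3)
Clipped matches: 3, Candidate length: 10
Precision = 3/10

3/10


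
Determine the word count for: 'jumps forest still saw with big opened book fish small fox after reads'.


Counting words by splitting on spaces:
  Word 1: 'jumps'
  Word 2: 'forest'
  Word 3: 'still'
  Word 4: 'saw'
  Word 5: 'with'
  Word 6: 'big'
  Word 7: 'opened'
  Word 8: 'book'
  Word 9: 'fish'
  Word 10: 'small'
  Word 11: 'fox'
  Word 12: 'after'
  Word 13: 'reads'
Total words: 13

13


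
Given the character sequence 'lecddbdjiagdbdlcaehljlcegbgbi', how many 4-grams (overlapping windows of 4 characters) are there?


String 'lecddbdjiagdbdlcaehljlcegbgbi' has length L = 29.
Number of overlapping n-grams = L - n + 1
Substituting: 29 - 4 + 1 = 26

26


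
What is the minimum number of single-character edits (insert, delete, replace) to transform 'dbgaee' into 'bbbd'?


Building DP table for s1='dbgaee' (len 6) and s2='bbbd' (len 4):
       b  b  b  d
    0  1  2  3  4
  d 1  1  2  3  3
  b 2  1  1  2  3
  g 3  2  2  2  3
  a 4  3  3  3  3
  e 5  4  4  4  4
  e 6  5  5  5  5
Edit distance = dp[6][4] = 5

5


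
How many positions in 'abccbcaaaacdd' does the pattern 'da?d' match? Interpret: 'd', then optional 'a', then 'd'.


Pattern: da?d means 'd', then optional 'a', then 'd'.
Scanning 'abccbcaaaacdd' position-by-position:
  Pos 0: window 'abc' -> no
  Pos 1: window 'bcc' -> no
  Pos 2: window 'ccb' -> no
  Pos 3: window 'cbc' -> no
  Pos 4: window 'bca' -> no
  Pos 5: window 'caa' -> no
  Pos 6: window 'aaa' -> no
  Pos 7: window 'aaa' -> no
  Pos 8: window 'aac' -> no
  Pos 9: window 'acd' -> no
  Pos 10: window 'cdd' -> no
  Pos 11: window 'dd' -> MATCH
  Pos 12: window 'd' -> no
Total matches: 1

1


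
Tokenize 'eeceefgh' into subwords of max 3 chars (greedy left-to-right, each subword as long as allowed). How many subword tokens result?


'eeceefgh' has 8 characters.
Chunking with max size 3:
  Chunk 1: 'eec' (positions 0-2)
  Chunk 2: 'eef' (positions 3-5)
  Chunk 3: 'gh' (positions 6-7)
Total chunks: ceil(8 / 3) = 3

3


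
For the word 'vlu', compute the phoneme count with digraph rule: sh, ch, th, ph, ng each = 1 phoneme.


Parsing 'vlu' greedily, digraphs first:
  'v' -> consonant phoneme (phonemes so far: 1)
  'l' -> consonant phoneme (phonemes so far: 2)
  'u' -> vowel phoneme (phonemes so far: 3)
Total phonemes: 3

3


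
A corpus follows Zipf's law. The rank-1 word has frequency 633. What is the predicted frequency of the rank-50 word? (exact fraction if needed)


Zipf's law: freq(rank) = f1 / rank
f1 = 633, rank = 50
freq = 633 / 50
GCD(633, 50) = 1
Simplified: 633/50

633/50


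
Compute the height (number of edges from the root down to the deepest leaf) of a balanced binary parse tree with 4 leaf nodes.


In a balanced binary tree with n leaves the deepest leaf is ceil(log2(n)) edges below the root.
log2(4) = 2.0000
ceil(2.0000) = 2
height (edges) = 2

2
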